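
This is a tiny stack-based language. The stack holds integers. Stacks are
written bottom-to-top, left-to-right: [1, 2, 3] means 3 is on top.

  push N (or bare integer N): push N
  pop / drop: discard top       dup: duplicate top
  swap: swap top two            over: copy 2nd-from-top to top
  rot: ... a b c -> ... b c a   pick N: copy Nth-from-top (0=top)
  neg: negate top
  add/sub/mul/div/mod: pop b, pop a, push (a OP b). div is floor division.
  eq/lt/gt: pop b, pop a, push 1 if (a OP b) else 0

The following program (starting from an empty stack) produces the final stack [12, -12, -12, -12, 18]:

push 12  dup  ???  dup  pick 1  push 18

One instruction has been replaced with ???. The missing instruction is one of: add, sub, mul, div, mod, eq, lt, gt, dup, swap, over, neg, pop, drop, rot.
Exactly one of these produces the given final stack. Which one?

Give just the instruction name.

Stack before ???: [12, 12]
Stack after ???:  [12, -12]
The instruction that transforms [12, 12] -> [12, -12] is: neg

Answer: neg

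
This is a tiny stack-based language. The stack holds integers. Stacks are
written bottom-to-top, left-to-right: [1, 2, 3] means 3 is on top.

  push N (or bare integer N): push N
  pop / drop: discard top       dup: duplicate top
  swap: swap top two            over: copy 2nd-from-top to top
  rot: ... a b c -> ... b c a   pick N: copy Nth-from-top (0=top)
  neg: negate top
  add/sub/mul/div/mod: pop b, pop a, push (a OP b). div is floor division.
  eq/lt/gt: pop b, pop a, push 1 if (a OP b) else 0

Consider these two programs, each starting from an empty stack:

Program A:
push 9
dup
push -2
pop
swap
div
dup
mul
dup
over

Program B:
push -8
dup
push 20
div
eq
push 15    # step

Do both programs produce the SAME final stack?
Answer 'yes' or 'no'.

Answer: no

Derivation:
Program A trace:
  After 'push 9': [9]
  After 'dup': [9, 9]
  After 'push -2': [9, 9, -2]
  After 'pop': [9, 9]
  After 'swap': [9, 9]
  After 'div': [1]
  After 'dup': [1, 1]
  After 'mul': [1]
  After 'dup': [1, 1]
  After 'over': [1, 1, 1]
Program A final stack: [1, 1, 1]

Program B trace:
  After 'push -8': [-8]
  After 'dup': [-8, -8]
  After 'push 20': [-8, -8, 20]
  After 'div': [-8, -1]
  After 'eq': [0]
  After 'push 15': [0, 15]
Program B final stack: [0, 15]
Same: no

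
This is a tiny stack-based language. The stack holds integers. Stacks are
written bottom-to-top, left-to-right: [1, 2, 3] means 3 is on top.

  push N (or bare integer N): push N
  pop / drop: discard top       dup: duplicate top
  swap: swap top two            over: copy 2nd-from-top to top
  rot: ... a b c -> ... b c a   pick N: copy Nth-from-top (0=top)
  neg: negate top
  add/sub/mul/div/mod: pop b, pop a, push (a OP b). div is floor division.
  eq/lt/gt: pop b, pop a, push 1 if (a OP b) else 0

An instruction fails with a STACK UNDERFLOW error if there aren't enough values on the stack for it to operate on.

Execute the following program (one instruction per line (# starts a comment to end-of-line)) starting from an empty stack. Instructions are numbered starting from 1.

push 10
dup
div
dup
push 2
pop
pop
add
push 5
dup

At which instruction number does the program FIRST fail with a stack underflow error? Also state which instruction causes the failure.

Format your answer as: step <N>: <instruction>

Step 1 ('push 10'): stack = [10], depth = 1
Step 2 ('dup'): stack = [10, 10], depth = 2
Step 3 ('div'): stack = [1], depth = 1
Step 4 ('dup'): stack = [1, 1], depth = 2
Step 5 ('push 2'): stack = [1, 1, 2], depth = 3
Step 6 ('pop'): stack = [1, 1], depth = 2
Step 7 ('pop'): stack = [1], depth = 1
Step 8 ('add'): needs 2 value(s) but depth is 1 — STACK UNDERFLOW

Answer: step 8: add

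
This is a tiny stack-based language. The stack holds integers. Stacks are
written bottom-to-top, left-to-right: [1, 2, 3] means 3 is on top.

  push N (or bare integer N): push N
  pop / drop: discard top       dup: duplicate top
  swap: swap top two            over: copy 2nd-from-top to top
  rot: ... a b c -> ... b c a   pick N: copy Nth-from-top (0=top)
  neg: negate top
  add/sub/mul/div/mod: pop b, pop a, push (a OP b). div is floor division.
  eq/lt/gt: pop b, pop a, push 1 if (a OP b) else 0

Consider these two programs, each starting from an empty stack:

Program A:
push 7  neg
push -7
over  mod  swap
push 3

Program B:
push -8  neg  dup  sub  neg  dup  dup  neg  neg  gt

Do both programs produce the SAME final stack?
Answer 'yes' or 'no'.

Answer: no

Derivation:
Program A trace:
  After 'push 7': [7]
  After 'neg': [-7]
  After 'push -7': [-7, -7]
  After 'over': [-7, -7, -7]
  After 'mod': [-7, 0]
  After 'swap': [0, -7]
  After 'push 3': [0, -7, 3]
Program A final stack: [0, -7, 3]

Program B trace:
  After 'push -8': [-8]
  After 'neg': [8]
  After 'dup': [8, 8]
  After 'sub': [0]
  After 'neg': [0]
  After 'dup': [0, 0]
  After 'dup': [0, 0, 0]
  After 'neg': [0, 0, 0]
  After 'neg': [0, 0, 0]
  After 'gt': [0, 0]
Program B final stack: [0, 0]
Same: no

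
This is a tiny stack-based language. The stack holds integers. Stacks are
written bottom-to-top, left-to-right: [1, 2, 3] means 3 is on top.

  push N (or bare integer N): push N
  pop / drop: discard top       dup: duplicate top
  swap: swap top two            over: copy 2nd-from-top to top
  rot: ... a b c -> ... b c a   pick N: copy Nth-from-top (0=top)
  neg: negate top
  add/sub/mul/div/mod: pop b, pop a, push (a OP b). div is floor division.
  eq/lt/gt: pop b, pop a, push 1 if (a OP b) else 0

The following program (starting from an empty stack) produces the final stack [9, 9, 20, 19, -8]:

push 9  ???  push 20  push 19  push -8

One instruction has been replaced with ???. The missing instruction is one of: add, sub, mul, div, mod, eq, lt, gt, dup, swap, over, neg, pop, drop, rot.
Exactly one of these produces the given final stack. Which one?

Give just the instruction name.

Answer: dup

Derivation:
Stack before ???: [9]
Stack after ???:  [9, 9]
The instruction that transforms [9] -> [9, 9] is: dup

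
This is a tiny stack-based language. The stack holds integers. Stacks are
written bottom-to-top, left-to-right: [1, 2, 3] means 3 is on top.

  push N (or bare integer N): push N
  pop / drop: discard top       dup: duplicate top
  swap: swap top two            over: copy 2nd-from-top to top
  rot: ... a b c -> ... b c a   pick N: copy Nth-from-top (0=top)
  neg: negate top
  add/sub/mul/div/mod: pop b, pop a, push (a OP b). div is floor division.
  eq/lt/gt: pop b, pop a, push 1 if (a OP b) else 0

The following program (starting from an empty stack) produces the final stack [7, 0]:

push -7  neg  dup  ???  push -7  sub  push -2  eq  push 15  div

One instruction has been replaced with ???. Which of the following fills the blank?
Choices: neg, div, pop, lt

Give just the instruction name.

Stack before ???: [7, 7]
Stack after ???:  [7, -7]
Checking each choice:
  neg: MATCH
  div: produces [0]
  pop: produces [0]
  lt: produces [0]


Answer: neg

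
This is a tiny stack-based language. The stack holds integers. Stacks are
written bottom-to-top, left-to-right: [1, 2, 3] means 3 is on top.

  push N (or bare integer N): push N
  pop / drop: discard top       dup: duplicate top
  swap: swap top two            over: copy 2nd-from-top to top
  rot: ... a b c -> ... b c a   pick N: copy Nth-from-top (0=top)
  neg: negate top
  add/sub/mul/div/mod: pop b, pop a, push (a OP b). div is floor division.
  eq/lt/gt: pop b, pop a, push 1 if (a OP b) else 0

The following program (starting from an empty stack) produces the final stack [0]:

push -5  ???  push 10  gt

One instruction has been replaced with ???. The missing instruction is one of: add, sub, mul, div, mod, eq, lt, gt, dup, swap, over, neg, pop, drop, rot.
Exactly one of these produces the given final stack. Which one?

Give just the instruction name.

Stack before ???: [-5]
Stack after ???:  [5]
The instruction that transforms [-5] -> [5] is: neg

Answer: neg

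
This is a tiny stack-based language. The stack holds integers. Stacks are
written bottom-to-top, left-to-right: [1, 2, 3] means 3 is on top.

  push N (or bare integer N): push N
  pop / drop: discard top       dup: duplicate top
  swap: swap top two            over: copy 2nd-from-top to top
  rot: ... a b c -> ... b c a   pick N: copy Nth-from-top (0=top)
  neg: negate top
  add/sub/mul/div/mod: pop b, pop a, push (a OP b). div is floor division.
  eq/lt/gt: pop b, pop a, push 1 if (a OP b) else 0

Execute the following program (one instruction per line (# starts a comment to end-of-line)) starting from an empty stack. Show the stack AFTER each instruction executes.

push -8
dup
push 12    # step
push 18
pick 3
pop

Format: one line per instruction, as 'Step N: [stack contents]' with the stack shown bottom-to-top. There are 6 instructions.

Step 1: [-8]
Step 2: [-8, -8]
Step 3: [-8, -8, 12]
Step 4: [-8, -8, 12, 18]
Step 5: [-8, -8, 12, 18, -8]
Step 6: [-8, -8, 12, 18]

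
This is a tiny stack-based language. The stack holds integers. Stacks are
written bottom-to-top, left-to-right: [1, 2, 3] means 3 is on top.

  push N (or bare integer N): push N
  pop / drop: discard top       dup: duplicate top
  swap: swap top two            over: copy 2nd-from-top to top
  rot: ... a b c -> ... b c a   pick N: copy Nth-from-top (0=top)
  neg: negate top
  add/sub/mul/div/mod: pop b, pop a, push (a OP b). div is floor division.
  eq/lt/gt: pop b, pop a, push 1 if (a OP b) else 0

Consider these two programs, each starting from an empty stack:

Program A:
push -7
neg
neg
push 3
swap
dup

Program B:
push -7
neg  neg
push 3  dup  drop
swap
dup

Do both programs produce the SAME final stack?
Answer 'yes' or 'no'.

Answer: yes

Derivation:
Program A trace:
  After 'push -7': [-7]
  After 'neg': [7]
  After 'neg': [-7]
  After 'push 3': [-7, 3]
  After 'swap': [3, -7]
  After 'dup': [3, -7, -7]
Program A final stack: [3, -7, -7]

Program B trace:
  After 'push -7': [-7]
  After 'neg': [7]
  After 'neg': [-7]
  After 'push 3': [-7, 3]
  After 'dup': [-7, 3, 3]
  After 'drop': [-7, 3]
  After 'swap': [3, -7]
  After 'dup': [3, -7, -7]
Program B final stack: [3, -7, -7]
Same: yes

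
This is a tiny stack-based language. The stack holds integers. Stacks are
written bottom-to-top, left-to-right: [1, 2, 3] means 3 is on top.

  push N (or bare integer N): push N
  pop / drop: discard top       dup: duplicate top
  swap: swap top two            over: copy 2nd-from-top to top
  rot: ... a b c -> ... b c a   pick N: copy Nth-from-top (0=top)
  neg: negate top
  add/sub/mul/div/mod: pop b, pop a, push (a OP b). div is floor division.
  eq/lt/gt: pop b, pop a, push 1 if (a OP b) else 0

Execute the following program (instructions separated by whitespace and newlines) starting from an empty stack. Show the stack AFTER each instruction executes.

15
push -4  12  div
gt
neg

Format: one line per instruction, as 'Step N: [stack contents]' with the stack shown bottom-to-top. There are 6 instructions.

Step 1: [15]
Step 2: [15, -4]
Step 3: [15, -4, 12]
Step 4: [15, -1]
Step 5: [1]
Step 6: [-1]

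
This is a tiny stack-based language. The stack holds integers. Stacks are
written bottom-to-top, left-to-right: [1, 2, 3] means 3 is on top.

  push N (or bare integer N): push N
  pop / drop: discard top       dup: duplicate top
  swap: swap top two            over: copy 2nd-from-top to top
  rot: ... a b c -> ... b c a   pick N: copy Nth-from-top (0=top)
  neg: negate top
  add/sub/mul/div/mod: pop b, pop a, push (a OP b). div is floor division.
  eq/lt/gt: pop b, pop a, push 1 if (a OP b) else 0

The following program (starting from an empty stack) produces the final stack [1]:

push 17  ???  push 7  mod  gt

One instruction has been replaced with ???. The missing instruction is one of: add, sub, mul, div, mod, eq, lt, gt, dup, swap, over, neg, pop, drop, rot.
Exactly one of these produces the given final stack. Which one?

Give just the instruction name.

Stack before ???: [17]
Stack after ???:  [17, 17]
The instruction that transforms [17] -> [17, 17] is: dup

Answer: dup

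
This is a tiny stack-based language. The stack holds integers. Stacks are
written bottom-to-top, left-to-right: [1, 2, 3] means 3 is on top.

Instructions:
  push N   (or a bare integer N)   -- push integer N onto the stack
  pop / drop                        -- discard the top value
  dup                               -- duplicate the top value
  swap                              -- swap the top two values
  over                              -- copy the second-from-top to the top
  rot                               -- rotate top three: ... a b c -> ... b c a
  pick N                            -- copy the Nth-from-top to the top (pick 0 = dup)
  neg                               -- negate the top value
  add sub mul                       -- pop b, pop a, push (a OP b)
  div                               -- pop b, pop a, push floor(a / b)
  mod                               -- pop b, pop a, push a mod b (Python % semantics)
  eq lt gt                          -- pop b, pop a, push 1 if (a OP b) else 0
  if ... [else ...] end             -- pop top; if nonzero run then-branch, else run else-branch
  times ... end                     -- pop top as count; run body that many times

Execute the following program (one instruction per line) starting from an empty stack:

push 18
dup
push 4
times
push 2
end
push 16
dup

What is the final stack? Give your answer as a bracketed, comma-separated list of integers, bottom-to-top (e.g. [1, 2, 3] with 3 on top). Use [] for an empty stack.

After 'push 18': [18]
After 'dup': [18, 18]
After 'push 4': [18, 18, 4]
After 'times': [18, 18]
After 'push 2': [18, 18, 2]
After 'push 2': [18, 18, 2, 2]
After 'push 2': [18, 18, 2, 2, 2]
After 'push 2': [18, 18, 2, 2, 2, 2]
After 'push 16': [18, 18, 2, 2, 2, 2, 16]
After 'dup': [18, 18, 2, 2, 2, 2, 16, 16]

Answer: [18, 18, 2, 2, 2, 2, 16, 16]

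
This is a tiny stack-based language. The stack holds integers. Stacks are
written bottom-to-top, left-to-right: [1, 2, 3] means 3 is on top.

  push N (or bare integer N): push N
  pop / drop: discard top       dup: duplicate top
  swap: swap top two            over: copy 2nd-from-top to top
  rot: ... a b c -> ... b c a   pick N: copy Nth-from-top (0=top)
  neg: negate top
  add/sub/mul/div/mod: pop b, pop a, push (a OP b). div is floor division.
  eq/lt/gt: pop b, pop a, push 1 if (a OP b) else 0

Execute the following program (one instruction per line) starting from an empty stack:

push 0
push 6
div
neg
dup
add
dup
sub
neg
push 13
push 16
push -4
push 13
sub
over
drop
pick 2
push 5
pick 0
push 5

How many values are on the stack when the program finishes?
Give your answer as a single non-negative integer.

After 'push 0': stack = [0] (depth 1)
After 'push 6': stack = [0, 6] (depth 2)
After 'div': stack = [0] (depth 1)
After 'neg': stack = [0] (depth 1)
After 'dup': stack = [0, 0] (depth 2)
After 'add': stack = [0] (depth 1)
After 'dup': stack = [0, 0] (depth 2)
After 'sub': stack = [0] (depth 1)
After 'neg': stack = [0] (depth 1)
After 'push 13': stack = [0, 13] (depth 2)
After 'push 16': stack = [0, 13, 16] (depth 3)
After 'push -4': stack = [0, 13, 16, -4] (depth 4)
After 'push 13': stack = [0, 13, 16, -4, 13] (depth 5)
After 'sub': stack = [0, 13, 16, -17] (depth 4)
After 'over': stack = [0, 13, 16, -17, 16] (depth 5)
After 'drop': stack = [0, 13, 16, -17] (depth 4)
After 'pick 2': stack = [0, 13, 16, -17, 13] (depth 5)
After 'push 5': stack = [0, 13, 16, -17, 13, 5] (depth 6)
After 'pick 0': stack = [0, 13, 16, -17, 13, 5, 5] (depth 7)
After 'push 5': stack = [0, 13, 16, -17, 13, 5, 5, 5] (depth 8)

Answer: 8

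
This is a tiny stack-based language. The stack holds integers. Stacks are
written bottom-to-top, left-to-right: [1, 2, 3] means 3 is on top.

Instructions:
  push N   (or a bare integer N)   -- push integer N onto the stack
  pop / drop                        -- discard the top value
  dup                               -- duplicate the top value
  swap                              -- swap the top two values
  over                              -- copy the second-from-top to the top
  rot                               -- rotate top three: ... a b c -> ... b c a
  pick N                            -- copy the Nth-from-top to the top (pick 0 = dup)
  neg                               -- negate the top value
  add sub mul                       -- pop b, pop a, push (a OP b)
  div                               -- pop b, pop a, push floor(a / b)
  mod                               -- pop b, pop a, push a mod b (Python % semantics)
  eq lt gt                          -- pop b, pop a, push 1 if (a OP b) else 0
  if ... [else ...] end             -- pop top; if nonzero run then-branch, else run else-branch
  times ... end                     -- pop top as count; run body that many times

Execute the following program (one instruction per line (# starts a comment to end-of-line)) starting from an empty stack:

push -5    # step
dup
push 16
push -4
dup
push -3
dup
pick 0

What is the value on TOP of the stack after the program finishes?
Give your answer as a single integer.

Answer: -3

Derivation:
After 'push -5': [-5]
After 'dup': [-5, -5]
After 'push 16': [-5, -5, 16]
After 'push -4': [-5, -5, 16, -4]
After 'dup': [-5, -5, 16, -4, -4]
After 'push -3': [-5, -5, 16, -4, -4, -3]
After 'dup': [-5, -5, 16, -4, -4, -3, -3]
After 'pick 0': [-5, -5, 16, -4, -4, -3, -3, -3]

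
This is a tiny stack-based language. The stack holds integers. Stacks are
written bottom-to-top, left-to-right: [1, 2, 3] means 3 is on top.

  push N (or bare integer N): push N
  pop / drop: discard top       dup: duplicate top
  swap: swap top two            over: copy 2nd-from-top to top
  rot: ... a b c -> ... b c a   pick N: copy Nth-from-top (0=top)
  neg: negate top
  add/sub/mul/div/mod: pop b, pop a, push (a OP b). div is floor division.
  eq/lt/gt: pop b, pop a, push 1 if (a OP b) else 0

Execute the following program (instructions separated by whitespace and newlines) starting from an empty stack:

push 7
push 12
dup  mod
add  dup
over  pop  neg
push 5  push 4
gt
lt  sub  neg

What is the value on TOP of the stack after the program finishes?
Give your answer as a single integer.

After 'push 7': [7]
After 'push 12': [7, 12]
After 'dup': [7, 12, 12]
After 'mod': [7, 0]
After 'add': [7]
After 'dup': [7, 7]
After 'over': [7, 7, 7]
After 'pop': [7, 7]
After 'neg': [7, -7]
After 'push 5': [7, -7, 5]
After 'push 4': [7, -7, 5, 4]
After 'gt': [7, -7, 1]
After 'lt': [7, 1]
After 'sub': [6]
After 'neg': [-6]

Answer: -6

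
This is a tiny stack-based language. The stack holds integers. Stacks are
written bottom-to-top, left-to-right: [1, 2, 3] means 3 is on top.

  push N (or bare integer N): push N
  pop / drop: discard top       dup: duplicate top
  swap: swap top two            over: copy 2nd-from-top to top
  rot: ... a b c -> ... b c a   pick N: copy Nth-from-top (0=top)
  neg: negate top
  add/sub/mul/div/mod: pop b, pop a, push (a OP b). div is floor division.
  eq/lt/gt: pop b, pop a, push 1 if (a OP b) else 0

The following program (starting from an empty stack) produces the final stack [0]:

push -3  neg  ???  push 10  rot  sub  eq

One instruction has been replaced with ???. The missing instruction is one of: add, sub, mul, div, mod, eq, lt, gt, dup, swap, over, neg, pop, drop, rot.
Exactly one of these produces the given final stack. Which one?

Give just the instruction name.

Answer: dup

Derivation:
Stack before ???: [3]
Stack after ???:  [3, 3]
The instruction that transforms [3] -> [3, 3] is: dup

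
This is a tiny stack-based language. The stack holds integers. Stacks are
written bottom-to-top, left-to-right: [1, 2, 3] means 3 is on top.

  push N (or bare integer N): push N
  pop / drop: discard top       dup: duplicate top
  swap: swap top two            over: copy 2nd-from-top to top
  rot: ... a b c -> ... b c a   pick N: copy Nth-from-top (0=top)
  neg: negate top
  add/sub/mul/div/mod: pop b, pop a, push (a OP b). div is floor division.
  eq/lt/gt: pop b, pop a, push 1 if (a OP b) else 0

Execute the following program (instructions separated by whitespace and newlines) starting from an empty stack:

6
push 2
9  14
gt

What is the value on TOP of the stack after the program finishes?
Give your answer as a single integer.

After 'push 6': [6]
After 'push 2': [6, 2]
After 'push 9': [6, 2, 9]
After 'push 14': [6, 2, 9, 14]
After 'gt': [6, 2, 0]

Answer: 0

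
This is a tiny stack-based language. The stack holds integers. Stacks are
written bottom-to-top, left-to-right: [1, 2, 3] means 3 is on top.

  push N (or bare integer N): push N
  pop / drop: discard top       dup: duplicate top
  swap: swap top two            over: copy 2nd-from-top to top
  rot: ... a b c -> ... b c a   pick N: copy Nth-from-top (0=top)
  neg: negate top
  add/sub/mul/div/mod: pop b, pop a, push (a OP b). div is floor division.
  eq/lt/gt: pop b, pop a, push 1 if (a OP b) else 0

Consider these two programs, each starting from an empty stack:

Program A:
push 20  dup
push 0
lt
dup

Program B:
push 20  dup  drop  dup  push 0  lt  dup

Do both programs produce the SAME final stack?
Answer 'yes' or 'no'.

Program A trace:
  After 'push 20': [20]
  After 'dup': [20, 20]
  After 'push 0': [20, 20, 0]
  After 'lt': [20, 0]
  After 'dup': [20, 0, 0]
Program A final stack: [20, 0, 0]

Program B trace:
  After 'push 20': [20]
  After 'dup': [20, 20]
  After 'drop': [20]
  After 'dup': [20, 20]
  After 'push 0': [20, 20, 0]
  After 'lt': [20, 0]
  After 'dup': [20, 0, 0]
Program B final stack: [20, 0, 0]
Same: yes

Answer: yes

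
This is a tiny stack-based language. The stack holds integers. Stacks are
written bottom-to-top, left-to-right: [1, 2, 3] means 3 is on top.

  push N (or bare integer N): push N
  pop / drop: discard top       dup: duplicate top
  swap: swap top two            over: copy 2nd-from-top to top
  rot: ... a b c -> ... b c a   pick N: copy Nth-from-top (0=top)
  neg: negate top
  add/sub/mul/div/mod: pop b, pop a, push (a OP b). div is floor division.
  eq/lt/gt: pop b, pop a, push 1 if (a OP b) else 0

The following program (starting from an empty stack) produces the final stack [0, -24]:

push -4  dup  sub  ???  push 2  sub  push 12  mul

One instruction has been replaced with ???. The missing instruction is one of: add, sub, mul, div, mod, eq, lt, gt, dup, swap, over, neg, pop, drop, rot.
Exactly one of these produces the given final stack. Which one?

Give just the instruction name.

Answer: dup

Derivation:
Stack before ???: [0]
Stack after ???:  [0, 0]
The instruction that transforms [0] -> [0, 0] is: dup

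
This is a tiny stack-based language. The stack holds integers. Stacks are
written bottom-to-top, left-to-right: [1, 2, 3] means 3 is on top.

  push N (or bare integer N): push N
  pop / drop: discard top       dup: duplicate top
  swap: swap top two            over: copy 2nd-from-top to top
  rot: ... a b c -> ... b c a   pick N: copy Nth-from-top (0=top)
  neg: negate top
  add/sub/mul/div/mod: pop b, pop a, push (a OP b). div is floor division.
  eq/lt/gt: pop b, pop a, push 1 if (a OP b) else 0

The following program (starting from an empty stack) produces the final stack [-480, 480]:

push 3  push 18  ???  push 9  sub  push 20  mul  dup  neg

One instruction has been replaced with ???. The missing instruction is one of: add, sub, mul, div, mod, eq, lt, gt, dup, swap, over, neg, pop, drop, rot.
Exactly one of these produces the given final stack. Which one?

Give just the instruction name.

Stack before ???: [3, 18]
Stack after ???:  [-15]
The instruction that transforms [3, 18] -> [-15] is: sub

Answer: sub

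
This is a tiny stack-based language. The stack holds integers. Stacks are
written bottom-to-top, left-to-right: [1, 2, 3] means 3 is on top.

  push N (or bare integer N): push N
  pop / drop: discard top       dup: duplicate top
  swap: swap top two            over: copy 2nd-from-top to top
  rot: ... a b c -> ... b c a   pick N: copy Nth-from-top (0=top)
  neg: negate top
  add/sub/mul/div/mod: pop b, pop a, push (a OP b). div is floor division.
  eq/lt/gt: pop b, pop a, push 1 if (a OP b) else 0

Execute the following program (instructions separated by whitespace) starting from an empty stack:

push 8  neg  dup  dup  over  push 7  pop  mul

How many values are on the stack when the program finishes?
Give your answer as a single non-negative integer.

After 'push 8': stack = [8] (depth 1)
After 'neg': stack = [-8] (depth 1)
After 'dup': stack = [-8, -8] (depth 2)
After 'dup': stack = [-8, -8, -8] (depth 3)
After 'over': stack = [-8, -8, -8, -8] (depth 4)
After 'push 7': stack = [-8, -8, -8, -8, 7] (depth 5)
After 'pop': stack = [-8, -8, -8, -8] (depth 4)
After 'mul': stack = [-8, -8, 64] (depth 3)

Answer: 3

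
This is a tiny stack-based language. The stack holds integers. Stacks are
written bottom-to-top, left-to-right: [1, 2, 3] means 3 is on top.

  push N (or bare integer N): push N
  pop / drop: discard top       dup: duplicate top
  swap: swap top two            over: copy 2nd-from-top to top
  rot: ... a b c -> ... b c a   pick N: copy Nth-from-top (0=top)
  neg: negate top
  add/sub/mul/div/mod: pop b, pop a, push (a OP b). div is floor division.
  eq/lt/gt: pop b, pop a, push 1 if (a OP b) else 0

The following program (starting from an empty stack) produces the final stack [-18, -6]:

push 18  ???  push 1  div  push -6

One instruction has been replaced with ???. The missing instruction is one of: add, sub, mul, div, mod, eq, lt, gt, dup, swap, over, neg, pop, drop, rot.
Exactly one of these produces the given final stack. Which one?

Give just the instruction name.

Stack before ???: [18]
Stack after ???:  [-18]
The instruction that transforms [18] -> [-18] is: neg

Answer: neg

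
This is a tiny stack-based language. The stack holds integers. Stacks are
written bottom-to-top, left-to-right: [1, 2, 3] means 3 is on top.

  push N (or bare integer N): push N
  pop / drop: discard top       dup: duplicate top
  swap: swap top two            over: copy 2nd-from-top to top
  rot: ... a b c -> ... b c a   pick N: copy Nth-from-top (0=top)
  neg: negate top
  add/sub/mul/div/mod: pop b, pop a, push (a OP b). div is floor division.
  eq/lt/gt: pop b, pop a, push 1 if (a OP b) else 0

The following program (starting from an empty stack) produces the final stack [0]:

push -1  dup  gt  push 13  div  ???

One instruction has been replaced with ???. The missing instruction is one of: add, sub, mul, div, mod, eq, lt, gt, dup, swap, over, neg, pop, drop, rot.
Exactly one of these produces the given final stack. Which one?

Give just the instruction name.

Stack before ???: [0]
Stack after ???:  [0]
The instruction that transforms [0] -> [0] is: neg

Answer: neg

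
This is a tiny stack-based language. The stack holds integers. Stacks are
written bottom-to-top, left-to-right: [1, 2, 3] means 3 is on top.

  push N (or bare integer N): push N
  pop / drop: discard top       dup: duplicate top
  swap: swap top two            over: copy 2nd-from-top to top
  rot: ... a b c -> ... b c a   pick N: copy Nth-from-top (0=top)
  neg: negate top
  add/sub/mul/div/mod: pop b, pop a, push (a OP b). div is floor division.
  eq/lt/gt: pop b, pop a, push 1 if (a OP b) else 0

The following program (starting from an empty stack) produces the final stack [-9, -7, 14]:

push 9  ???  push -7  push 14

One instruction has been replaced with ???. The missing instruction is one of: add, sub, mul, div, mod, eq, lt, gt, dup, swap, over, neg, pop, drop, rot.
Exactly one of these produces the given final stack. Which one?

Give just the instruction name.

Stack before ???: [9]
Stack after ???:  [-9]
The instruction that transforms [9] -> [-9] is: neg

Answer: neg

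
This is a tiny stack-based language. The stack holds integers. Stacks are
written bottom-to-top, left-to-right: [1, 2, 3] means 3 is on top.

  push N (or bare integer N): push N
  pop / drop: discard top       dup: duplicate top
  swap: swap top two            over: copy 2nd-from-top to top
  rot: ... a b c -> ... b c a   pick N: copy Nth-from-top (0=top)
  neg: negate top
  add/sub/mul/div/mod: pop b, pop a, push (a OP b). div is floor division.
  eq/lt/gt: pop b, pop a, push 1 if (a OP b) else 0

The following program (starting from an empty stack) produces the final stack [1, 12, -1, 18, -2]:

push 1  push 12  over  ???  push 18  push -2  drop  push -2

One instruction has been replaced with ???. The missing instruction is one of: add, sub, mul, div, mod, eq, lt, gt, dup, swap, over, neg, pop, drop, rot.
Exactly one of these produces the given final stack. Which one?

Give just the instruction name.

Stack before ???: [1, 12, 1]
Stack after ???:  [1, 12, -1]
The instruction that transforms [1, 12, 1] -> [1, 12, -1] is: neg

Answer: neg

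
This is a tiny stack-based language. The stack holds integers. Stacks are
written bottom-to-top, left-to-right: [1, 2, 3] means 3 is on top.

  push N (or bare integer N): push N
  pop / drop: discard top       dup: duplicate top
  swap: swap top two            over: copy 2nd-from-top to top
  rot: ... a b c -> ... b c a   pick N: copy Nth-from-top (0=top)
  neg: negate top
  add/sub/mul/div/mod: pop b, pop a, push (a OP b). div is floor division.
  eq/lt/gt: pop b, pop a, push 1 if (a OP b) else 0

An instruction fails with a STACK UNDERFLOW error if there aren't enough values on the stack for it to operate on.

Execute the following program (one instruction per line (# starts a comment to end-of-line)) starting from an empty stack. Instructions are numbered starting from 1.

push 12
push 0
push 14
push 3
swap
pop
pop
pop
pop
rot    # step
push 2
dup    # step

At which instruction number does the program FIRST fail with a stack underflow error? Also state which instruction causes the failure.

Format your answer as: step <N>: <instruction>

Step 1 ('push 12'): stack = [12], depth = 1
Step 2 ('push 0'): stack = [12, 0], depth = 2
Step 3 ('push 14'): stack = [12, 0, 14], depth = 3
Step 4 ('push 3'): stack = [12, 0, 14, 3], depth = 4
Step 5 ('swap'): stack = [12, 0, 3, 14], depth = 4
Step 6 ('pop'): stack = [12, 0, 3], depth = 3
Step 7 ('pop'): stack = [12, 0], depth = 2
Step 8 ('pop'): stack = [12], depth = 1
Step 9 ('pop'): stack = [], depth = 0
Step 10 ('rot'): needs 3 value(s) but depth is 0 — STACK UNDERFLOW

Answer: step 10: rot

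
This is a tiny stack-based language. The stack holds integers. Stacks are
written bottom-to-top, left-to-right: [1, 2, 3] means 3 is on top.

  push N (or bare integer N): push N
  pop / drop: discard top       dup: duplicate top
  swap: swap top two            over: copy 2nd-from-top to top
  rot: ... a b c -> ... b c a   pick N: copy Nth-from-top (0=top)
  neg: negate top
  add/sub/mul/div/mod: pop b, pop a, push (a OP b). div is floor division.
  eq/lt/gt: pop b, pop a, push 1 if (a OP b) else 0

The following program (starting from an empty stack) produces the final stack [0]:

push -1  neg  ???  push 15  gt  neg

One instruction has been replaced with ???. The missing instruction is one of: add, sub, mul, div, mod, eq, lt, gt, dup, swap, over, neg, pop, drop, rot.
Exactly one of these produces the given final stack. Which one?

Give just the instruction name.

Stack before ???: [1]
Stack after ???:  [-1]
The instruction that transforms [1] -> [-1] is: neg

Answer: neg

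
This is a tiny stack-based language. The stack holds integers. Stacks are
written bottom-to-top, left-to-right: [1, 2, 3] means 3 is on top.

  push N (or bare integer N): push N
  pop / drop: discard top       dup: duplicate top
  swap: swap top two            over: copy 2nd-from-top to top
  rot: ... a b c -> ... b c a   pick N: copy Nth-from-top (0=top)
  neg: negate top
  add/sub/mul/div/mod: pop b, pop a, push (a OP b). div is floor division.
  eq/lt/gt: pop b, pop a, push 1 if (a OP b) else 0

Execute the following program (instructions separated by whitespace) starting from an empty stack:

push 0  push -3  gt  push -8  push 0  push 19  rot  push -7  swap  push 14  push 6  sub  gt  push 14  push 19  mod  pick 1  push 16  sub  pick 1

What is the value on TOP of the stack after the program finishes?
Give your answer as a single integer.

After 'push 0': [0]
After 'push -3': [0, -3]
After 'gt': [1]
After 'push -8': [1, -8]
After 'push 0': [1, -8, 0]
After 'push 19': [1, -8, 0, 19]
After 'rot': [1, 0, 19, -8]
After 'push -7': [1, 0, 19, -8, -7]
After 'swap': [1, 0, 19, -7, -8]
After 'push 14': [1, 0, 19, -7, -8, 14]
After 'push 6': [1, 0, 19, -7, -8, 14, 6]
After 'sub': [1, 0, 19, -7, -8, 8]
After 'gt': [1, 0, 19, -7, 0]
After 'push 14': [1, 0, 19, -7, 0, 14]
After 'push 19': [1, 0, 19, -7, 0, 14, 19]
After 'mod': [1, 0, 19, -7, 0, 14]
After 'pick 1': [1, 0, 19, -7, 0, 14, 0]
After 'push 16': [1, 0, 19, -7, 0, 14, 0, 16]
After 'sub': [1, 0, 19, -7, 0, 14, -16]
After 'pick 1': [1, 0, 19, -7, 0, 14, -16, 14]

Answer: 14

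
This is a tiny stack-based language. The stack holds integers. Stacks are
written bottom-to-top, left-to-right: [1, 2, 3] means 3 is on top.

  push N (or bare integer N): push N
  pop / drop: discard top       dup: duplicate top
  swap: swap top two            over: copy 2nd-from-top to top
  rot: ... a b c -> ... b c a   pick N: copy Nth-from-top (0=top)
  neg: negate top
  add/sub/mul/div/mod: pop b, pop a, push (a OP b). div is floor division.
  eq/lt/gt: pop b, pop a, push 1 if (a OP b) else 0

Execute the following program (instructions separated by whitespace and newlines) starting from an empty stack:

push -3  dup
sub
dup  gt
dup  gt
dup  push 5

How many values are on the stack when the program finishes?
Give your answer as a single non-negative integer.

After 'push -3': stack = [-3] (depth 1)
After 'dup': stack = [-3, -3] (depth 2)
After 'sub': stack = [0] (depth 1)
After 'dup': stack = [0, 0] (depth 2)
After 'gt': stack = [0] (depth 1)
After 'dup': stack = [0, 0] (depth 2)
After 'gt': stack = [0] (depth 1)
After 'dup': stack = [0, 0] (depth 2)
After 'push 5': stack = [0, 0, 5] (depth 3)

Answer: 3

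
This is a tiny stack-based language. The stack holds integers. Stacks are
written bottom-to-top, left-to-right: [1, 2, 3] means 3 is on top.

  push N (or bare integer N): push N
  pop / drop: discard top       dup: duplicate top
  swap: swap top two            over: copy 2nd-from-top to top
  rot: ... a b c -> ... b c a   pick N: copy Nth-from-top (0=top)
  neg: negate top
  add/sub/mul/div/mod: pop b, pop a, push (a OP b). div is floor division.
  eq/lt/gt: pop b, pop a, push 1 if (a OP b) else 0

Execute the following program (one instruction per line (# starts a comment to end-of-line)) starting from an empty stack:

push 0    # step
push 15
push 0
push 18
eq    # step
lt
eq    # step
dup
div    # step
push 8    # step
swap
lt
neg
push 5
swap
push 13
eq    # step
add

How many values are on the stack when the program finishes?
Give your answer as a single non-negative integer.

After 'push 0': stack = [0] (depth 1)
After 'push 15': stack = [0, 15] (depth 2)
After 'push 0': stack = [0, 15, 0] (depth 3)
After 'push 18': stack = [0, 15, 0, 18] (depth 4)
After 'eq': stack = [0, 15, 0] (depth 3)
After 'lt': stack = [0, 0] (depth 2)
After 'eq': stack = [1] (depth 1)
After 'dup': stack = [1, 1] (depth 2)
After 'div': stack = [1] (depth 1)
After 'push 8': stack = [1, 8] (depth 2)
After 'swap': stack = [8, 1] (depth 2)
After 'lt': stack = [0] (depth 1)
After 'neg': stack = [0] (depth 1)
After 'push 5': stack = [0, 5] (depth 2)
After 'swap': stack = [5, 0] (depth 2)
After 'push 13': stack = [5, 0, 13] (depth 3)
After 'eq': stack = [5, 0] (depth 2)
After 'add': stack = [5] (depth 1)

Answer: 1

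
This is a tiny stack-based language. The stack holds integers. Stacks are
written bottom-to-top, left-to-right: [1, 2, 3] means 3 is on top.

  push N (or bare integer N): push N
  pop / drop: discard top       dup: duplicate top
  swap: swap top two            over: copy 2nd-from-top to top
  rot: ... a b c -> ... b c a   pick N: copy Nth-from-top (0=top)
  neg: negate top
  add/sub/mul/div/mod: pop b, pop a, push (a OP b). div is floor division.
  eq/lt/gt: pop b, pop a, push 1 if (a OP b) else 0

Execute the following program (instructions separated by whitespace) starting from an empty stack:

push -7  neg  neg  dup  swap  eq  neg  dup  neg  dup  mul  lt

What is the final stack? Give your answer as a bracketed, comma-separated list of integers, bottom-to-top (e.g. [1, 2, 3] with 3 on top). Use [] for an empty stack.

After 'push -7': [-7]
After 'neg': [7]
After 'neg': [-7]
After 'dup': [-7, -7]
After 'swap': [-7, -7]
After 'eq': [1]
After 'neg': [-1]
After 'dup': [-1, -1]
After 'neg': [-1, 1]
After 'dup': [-1, 1, 1]
After 'mul': [-1, 1]
After 'lt': [1]

Answer: [1]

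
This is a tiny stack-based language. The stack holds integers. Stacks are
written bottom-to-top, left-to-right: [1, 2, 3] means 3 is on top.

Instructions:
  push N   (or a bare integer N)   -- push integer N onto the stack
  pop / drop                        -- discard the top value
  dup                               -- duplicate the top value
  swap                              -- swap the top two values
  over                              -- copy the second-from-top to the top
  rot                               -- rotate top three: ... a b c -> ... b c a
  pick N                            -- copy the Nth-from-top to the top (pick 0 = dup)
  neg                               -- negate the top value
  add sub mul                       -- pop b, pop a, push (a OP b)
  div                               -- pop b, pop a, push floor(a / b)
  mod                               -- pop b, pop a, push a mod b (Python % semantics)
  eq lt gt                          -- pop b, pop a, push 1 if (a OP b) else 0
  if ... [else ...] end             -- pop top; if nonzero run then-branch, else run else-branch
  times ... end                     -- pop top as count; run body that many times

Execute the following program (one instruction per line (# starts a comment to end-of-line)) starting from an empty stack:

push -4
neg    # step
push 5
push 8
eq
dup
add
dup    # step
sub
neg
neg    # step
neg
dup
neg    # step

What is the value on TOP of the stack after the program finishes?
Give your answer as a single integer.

After 'push -4': [-4]
After 'neg': [4]
After 'push 5': [4, 5]
After 'push 8': [4, 5, 8]
After 'eq': [4, 0]
After 'dup': [4, 0, 0]
After 'add': [4, 0]
After 'dup': [4, 0, 0]
After 'sub': [4, 0]
After 'neg': [4, 0]
After 'neg': [4, 0]
After 'neg': [4, 0]
After 'dup': [4, 0, 0]
After 'neg': [4, 0, 0]

Answer: 0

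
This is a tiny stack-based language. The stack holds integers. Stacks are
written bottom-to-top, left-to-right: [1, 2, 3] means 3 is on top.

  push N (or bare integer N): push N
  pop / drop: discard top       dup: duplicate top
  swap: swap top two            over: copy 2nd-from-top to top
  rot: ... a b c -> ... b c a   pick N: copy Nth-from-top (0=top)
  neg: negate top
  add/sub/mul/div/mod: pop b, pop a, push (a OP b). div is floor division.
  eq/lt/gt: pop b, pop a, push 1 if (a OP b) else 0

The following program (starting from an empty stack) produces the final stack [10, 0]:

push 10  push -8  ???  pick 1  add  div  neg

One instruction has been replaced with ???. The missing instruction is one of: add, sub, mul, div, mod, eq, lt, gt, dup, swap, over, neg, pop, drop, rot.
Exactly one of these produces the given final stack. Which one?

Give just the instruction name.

Answer: dup

Derivation:
Stack before ???: [10, -8]
Stack after ???:  [10, -8, -8]
The instruction that transforms [10, -8] -> [10, -8, -8] is: dup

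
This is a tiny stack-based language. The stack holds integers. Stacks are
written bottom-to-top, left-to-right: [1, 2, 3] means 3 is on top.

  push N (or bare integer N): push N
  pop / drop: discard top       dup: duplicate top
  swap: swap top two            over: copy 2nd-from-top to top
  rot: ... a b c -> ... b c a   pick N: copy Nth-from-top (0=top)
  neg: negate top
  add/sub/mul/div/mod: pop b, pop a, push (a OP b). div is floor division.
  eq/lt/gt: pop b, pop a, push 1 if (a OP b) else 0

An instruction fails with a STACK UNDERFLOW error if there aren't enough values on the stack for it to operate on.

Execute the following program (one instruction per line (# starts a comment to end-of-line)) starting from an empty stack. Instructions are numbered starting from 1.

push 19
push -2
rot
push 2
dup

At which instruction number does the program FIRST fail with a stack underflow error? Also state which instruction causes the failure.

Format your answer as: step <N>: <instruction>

Answer: step 3: rot

Derivation:
Step 1 ('push 19'): stack = [19], depth = 1
Step 2 ('push -2'): stack = [19, -2], depth = 2
Step 3 ('rot'): needs 3 value(s) but depth is 2 — STACK UNDERFLOW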